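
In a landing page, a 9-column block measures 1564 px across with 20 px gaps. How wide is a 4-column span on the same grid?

684 px

1564 − 8·20 = 1404; ÷9 gives c = 156 px.
Span of 4: 4·156 + 3·20 = 624 + 60 = 684 px.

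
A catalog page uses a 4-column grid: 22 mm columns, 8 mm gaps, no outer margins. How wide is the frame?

112 mm

Frame = 4·22 + 3·8 = 88 + 24 = 112 mm.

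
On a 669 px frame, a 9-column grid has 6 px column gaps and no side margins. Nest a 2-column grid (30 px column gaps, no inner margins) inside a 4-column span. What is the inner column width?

Subtracting 8 column gaps of 6 leaves 621 for 9 columns, so c = 69 px.
Span of 4: 4·69 + 3·6 = 276 + 18 = 294 px.
Subtracting 1 column gap of 30 leaves 264 for 2 columns, so d = 132 px.

132 px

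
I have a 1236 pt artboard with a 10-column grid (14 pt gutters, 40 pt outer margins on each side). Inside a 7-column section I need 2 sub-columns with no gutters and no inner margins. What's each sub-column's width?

Inside the margins: 1236 − 80 = 1156 pt.
10c + 9·14 = 1156 → 10c = 1030 → c = 103 pt.
Span of 7: 7·103 + 6·14 = 721 + 84 = 805 pt.
With no gutters, each column is 805/2 = 402.5 pt.

402.5 pt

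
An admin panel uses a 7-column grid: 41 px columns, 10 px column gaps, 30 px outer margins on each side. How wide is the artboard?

407 px

Adding margins, columns and gutters: 60 + 287 + 60 = 407 px.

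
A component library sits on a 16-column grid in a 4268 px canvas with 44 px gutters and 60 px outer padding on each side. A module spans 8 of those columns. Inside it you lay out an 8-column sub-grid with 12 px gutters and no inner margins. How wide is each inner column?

Take off 120 px of margins, leaving 4148 px.
16c + 15·44 = 4148 → 16c = 3488 → c = 218 px.
8-column span = 8·218 + 7·44 = 2052 px.
8 columns + 7 gutters: 8d + 7·12 = 2052.
8d = 2052 − 84 = 1968, so d = 246 px.

246 px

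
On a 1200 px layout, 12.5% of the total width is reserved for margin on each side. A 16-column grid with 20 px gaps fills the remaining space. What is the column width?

37.5 px

Each margin = 12.5% of 1200 = 150 px; content = 1200 − 2·150 = 900 px.
16 columns + 15 gaps: 16c + 15·20 = 900.
16c = 900 − 300 = 600, so c = 37.5 px.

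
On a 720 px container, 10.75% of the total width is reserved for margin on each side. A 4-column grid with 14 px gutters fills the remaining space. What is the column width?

Each margin = 10.75% of 720 = 77.4 px; content = 720 − 2·77.4 = 565.2 px.
4 columns + 3 gutters: 4c + 3·14 = 565.2.
4c = 565.2 − 42 = 523.2, so c = 130.8 px.

130.8 px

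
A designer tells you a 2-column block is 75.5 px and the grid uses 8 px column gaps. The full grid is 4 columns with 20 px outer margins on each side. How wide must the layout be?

2c + 1·8 = 75.5 → 2c = 67.5 → c = 33.75 px.
Total width: 2·20 + 4·33.75 + 3·8 = 199 px.

199 px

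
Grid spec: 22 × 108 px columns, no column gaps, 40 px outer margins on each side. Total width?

Summing: 80 + 2376 = 2456 px.

2456 px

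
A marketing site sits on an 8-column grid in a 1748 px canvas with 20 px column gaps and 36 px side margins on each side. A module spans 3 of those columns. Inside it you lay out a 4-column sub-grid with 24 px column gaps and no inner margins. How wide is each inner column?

136 px

Subtract both margins: 1748 − 2·36 = 1676 px.
8 columns + 7 column gaps: 8c + 7·20 = 1676.
8c = 1676 − 140 = 1536, so c = 192 px.
Span of 3: 3·192 + 2·20 = 576 + 40 = 616 px.
Subtracting 3 column gaps of 24 leaves 544 for 4 columns, so d = 136 px.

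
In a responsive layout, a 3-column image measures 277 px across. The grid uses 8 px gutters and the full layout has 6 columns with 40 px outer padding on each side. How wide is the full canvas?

3c + 2·8 = 277 → 3c = 261 → c = 87 px.
Canvas = 2·40 + 6·87 + 5·8 = 80 + 522 + 40 = 642 px.

642 px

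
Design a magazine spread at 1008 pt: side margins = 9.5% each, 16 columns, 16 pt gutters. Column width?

1008 × (1 − 2·9.5%) = 1008 × 81% = 816.48 pt for the columns.
816.48 − 15·16 = 576.48; ÷16 gives c = 36.03 pt.

36.03 pt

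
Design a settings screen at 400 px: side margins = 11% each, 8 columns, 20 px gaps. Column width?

400 × (1 − 2·11%) = 400 × 78% = 312 px for the columns.
8 columns + 7 gaps: 8c + 7·20 = 312.
8c = 312 − 140 = 172, so c = 21.5 px.

21.5 px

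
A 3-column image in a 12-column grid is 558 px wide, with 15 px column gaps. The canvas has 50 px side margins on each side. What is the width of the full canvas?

2377 px

Subtracting 2 column gaps of 15 leaves 528 for 3 columns, so c = 176 px.
Adding margins, columns and gutters: 100 + 2112 + 165 = 2377 px.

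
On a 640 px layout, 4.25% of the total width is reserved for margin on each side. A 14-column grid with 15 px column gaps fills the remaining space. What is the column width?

640 × (1 − 2·4.25%) = 640 × 91.5% = 585.6 px for the columns.
585.6 − 13·15 = 390.6; ÷14 gives c = 27.9 px.

27.9 px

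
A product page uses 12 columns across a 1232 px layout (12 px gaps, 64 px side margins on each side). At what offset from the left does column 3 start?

250 px

Inside the margins: 1232 − 128 = 1104 px.
12 columns + 11 gaps: 12c + 11·12 = 1104.
12c = 1104 − 132 = 972, so c = 81 px.
Before column 3: the margin + 2 columns + 2 gaps.
Offset = 64 + 2·(81 + 12) = 64 + 186 = 250 px.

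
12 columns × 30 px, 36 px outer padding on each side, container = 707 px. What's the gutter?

Inside the margins: 707 − 72 = 635 px.
12·30 + 11g = 635 → 11g = 275 → g = 25 px.

25 px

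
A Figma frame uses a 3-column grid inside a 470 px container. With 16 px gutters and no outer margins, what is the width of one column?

146 px

3 columns + 2 gutters: 3c + 2·16 = 470.
3c = 470 − 32 = 438, so c = 146 px.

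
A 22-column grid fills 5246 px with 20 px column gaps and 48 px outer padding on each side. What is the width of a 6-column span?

Subtract both margins: 5246 − 2·48 = 5150 px.
22c + 21·20 = 5150 → 22c = 4730 → c = 215 px.
6 columns plus 5 column gaps: 1290 + 100 = 1390 px.

1390 px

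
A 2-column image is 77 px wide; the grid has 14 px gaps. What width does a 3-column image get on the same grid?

122.5 px

2c + 1·14 = 77 → 2c = 63 → c = 31.5 px.
3 columns plus 2 gaps: 94.5 + 28 = 122.5 px.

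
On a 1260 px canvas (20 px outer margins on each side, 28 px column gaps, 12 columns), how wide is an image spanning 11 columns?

Take off 40 px of margins, leaving 1220 px.
12c + 11·28 = 1220 → 12c = 912 → c = 76 px.
Span of 11: 11·76 + 10·28 = 836 + 280 = 1116 px.

1116 px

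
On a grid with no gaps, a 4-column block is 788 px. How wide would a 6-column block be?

1182 px

788 / 4 = 197 px per column.
With no gaps, 6 columns span 6·197 = 1182 px.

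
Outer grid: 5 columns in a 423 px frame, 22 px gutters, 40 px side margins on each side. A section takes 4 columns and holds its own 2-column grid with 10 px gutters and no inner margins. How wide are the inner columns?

Take off 80 px of margins, leaving 343 px.
343 − 4·22 = 255; ÷5 gives c = 51 px.
4 columns plus 3 gutters: 204 + 66 = 270 px.
270 − 1·10 = 260; ÷2 gives d = 130 px.

130 px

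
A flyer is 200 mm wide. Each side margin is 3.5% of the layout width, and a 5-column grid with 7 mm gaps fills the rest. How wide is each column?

200 × (1 − 2·3.5%) = 200 × 93% = 186 mm for the columns.
5c + 4·7 = 186 → 5c = 158 → c = 31.6 mm.

31.6 mm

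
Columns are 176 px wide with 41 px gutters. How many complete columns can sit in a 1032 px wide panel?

4 columns

4 columns: 4·176 + 3·41 = 827 px ≤ 1032.
5 columns: 1044 px > 1032. So 4.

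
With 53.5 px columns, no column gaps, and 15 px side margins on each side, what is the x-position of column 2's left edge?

Column 2 starts at margin + 1·(column + gutter) = 15 + 1·53.5 = 68.5 px.

68.5 px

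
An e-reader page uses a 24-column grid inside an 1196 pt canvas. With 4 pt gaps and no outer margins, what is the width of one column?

Subtracting 23 gaps of 4 leaves 1104 for 24 columns, so c = 46 pt.

46 pt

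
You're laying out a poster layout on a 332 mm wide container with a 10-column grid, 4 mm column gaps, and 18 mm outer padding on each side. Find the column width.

Content width = 332 − 2·18 = 296 mm.
296 − 9·4 = 260; ÷10 gives c = 26 mm.

26 mm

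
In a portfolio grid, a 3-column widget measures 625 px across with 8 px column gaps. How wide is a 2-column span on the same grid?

3c + 2·8 = 625 → 3c = 609 → c = 203 px.
Span of 2: 2·203 + 1·8 = 406 + 8 = 414 px.

414 px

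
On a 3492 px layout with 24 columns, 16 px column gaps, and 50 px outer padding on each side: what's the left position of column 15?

2038 px

Content = 3492 − 2·50 = 3392 px.
3392 − 23·16 = 3024; ÷24 gives c = 126 px.
Column 15 starts at margin + 14·(column + gutter) = 50 + 14·142 = 2038 px.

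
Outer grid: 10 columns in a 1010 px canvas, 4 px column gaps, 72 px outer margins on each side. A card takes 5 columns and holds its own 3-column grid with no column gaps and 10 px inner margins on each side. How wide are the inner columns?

Take off 144 px of margins, leaving 866 px.
10c + 9·4 = 866 → 10c = 830 → c = 83 px.
5 columns plus 4 column gaps: 415 + 16 = 431 px.
Inner content = 431 − 2·10 = 411 px.
411 / 3 = 137 px per column.

137 px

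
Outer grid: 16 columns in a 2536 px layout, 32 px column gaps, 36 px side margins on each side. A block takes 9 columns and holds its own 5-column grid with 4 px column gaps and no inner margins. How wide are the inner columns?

271.2 px

Take off 72 px of margins, leaving 2464 px.
16 columns + 15 column gaps: 16c + 15·32 = 2464.
16c = 2464 − 480 = 1984, so c = 124 px.
9-column span = 9·124 + 8·32 = 1372 px.
1372 − 4·4 = 1356; ÷5 gives d = 271.2 px.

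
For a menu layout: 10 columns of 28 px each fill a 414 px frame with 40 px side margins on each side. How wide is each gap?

6 px

Content width = 414 − 2·40 = 334 px.
10 columns take 10·28 = 280 px; remaining 54 splits into 9 gaps.
g = 54 / 9 = 6 px.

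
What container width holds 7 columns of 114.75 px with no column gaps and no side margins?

Container = 7·114.75 = 803.25 = 803.25 px.

803.25 px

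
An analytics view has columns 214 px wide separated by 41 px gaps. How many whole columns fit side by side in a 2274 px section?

9 columns: 9·214 + 8·41 = 2254 px ≤ 2274.
10 columns: 2509 px > 2274. So 9.

9 columns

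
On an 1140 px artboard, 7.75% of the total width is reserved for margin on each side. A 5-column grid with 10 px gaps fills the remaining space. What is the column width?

184.66 px

1140 × (1 − 2·7.75%) = 1140 × 84.5% = 963.3 px for the columns.
963.3 − 4·10 = 923.3; ÷5 gives c = 184.66 px.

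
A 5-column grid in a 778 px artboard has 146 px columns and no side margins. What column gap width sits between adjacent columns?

12 px

5·146 + 4g = 778 → 4g = 48 → g = 12 px.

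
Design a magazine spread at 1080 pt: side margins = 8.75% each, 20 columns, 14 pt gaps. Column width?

1080 × (1 − 2·8.75%) = 1080 × 82.5% = 891 pt for the columns.
20c + 19·14 = 891 → 20c = 625 → c = 31.25 pt.

31.25 pt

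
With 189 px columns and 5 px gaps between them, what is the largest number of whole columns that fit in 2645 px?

k columns need k·189 + (k−1)·5 = k·194 − 5.
k·194 − 5 ≤ 2645 → k ≤ 2650 / 194 ≈ 13.66, so k = 13.

13 columns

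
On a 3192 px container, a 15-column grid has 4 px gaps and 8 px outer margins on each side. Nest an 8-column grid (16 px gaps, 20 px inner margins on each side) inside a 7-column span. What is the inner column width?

Inside the margins: 3192 − 16 = 3176 px.
Subtracting 14 gaps of 4 leaves 3120 for 15 columns, so c = 208 px.
Span of 7: 7·208 + 6·4 = 1456 + 24 = 1480 px.
Inner content = 1480 − 2·20 = 1440 px.
Subtracting 7 gaps of 16 leaves 1328 for 8 columns, so d = 166 px.

166 px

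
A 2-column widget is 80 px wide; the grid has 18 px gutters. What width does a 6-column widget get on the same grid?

276 px

80 − 1·18 = 62; ÷2 gives c = 31 px.
6 columns plus 5 gutters: 186 + 90 = 276 px.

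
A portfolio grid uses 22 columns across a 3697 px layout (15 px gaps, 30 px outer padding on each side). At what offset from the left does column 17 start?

2686 px

Content = 3697 − 2·30 = 3637 px.
22 columns + 21 gaps: 22c + 21·15 = 3637.
22c = 3637 − 315 = 3322, so c = 151 px.
Column 17 starts at margin + 16·(column + gutter) = 30 + 16·166 = 2686 px.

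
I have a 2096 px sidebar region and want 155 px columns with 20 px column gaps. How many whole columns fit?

12 columns

k columns need k·155 + (k−1)·20 = k·175 − 20.
k·175 − 20 ≤ 2096 → k ≤ 2116 / 175 ≈ 12.09, so k = 12.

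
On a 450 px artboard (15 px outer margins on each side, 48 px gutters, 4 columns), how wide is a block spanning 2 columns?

186 px

Take off 30 px of margins, leaving 420 px.
4c + 3·48 = 420 → 4c = 276 → c = 69 px.
2 columns plus 1 gutter: 138 + 48 = 186 px.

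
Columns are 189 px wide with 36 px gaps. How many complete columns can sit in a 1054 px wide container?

4 columns

Each extra column adds 189 + 36 = 225 px.
(1054 + 36) / 225 = 4.84, so 4 columns fit.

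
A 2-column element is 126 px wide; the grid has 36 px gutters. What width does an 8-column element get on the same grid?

612 px

2c + 1·36 = 126 → 2c = 90 → c = 45 px.
Span of 8: 8·45 + 7·36 = 360 + 252 = 612 px.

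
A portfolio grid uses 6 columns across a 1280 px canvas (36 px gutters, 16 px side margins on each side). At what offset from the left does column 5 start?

872 px

Subtract both margins: 1280 − 2·16 = 1248 px.
6c + 5·36 = 1248 → 6c = 1068 → c = 178 px.
Each column+gutter stride is 214 px; 4 of them past the 16 px margin is 16 + 856 = 872 px.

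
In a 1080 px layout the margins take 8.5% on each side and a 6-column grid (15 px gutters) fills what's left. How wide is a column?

Margins: 8.5% × 1080 = 91.8 px each, so content = 1080 − 183.6 = 896.4 px.
896.4 − 5·15 = 821.4; ÷6 gives c = 136.9 px.

136.9 px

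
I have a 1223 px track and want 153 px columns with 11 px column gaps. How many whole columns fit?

7 columns: 7·153 + 6·11 = 1137 px ≤ 1223.
8 columns: 1301 px > 1223. So 7.

7 columns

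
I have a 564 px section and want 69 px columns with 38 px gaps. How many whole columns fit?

k columns need k·69 + (k−1)·38 = k·107 − 38.
k·107 − 38 ≤ 564 → k ≤ 602 / 107 ≈ 5.63, so k = 5.

5 columns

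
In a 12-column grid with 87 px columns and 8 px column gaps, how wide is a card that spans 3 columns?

3 columns plus 2 column gaps: 261 + 16 = 277 px.

277 px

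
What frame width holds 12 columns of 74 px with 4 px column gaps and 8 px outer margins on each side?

Frame = 2·8 + 12·74 + 11·4 = 16 + 888 + 44 = 948 px.

948 px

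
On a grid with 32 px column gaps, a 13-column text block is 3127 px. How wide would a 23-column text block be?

5557 px

13c + 12·32 = 3127 → 13c = 2743 → c = 211 px.
Span of 23: 23·211 + 22·32 = 4853 + 704 = 5557 px.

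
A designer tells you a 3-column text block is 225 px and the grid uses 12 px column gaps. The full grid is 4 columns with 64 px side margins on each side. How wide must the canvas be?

Subtracting 2 column gaps of 12 leaves 201 for 3 columns, so c = 67 px.
Total width: 2·64 + 4·67 + 3·12 = 432 px.

432 px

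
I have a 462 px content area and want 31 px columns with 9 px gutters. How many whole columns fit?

11 columns

Each extra column adds 31 + 9 = 40 px.
(462 + 9) / 40 = 11.78, so 11 columns fit.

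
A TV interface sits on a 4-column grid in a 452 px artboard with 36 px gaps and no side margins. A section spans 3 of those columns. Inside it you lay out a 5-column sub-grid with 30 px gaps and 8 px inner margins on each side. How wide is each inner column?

38.8 px

4c + 3·36 = 452 → 4c = 344 → c = 86 px.
3 columns plus 2 gaps: 258 + 72 = 330 px.
Inner content = 330 − 2·8 = 314 px.
314 − 4·30 = 194; ÷5 gives d = 38.8 px.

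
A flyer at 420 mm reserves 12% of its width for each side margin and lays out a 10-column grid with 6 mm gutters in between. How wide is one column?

Each margin = 12% of 420 = 50.4 mm; content = 420 − 2·50.4 = 319.2 mm.
319.2 − 9·6 = 265.2; ÷10 gives c = 26.52 mm.

26.52 mm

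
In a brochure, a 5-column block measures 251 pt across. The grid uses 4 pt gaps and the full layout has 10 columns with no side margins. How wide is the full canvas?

5 columns + 4 gaps: 5c + 4·4 = 251.
5c = 251 − 16 = 235, so c = 47 pt.
Summing: 470 + 36 = 506 pt.

506 pt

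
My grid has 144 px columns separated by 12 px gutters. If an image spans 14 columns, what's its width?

14-column span = 14·144 + 13·12 = 2172 px.

2172 px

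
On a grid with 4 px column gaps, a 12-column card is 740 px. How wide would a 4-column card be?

12c + 11·4 = 740 → 12c = 696 → c = 58 px.
4-column span = 4·58 + 3·4 = 244 px.

244 px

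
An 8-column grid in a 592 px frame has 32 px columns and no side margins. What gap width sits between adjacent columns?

48 px

Columns use 256 px, leaving 336 px across 7 gaps = 48 px each.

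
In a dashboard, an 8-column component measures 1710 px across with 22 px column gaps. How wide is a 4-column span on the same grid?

8 columns + 7 column gaps: 8c + 7·22 = 1710.
8c = 1710 − 154 = 1556, so c = 194.5 px.
4 columns plus 3 column gaps: 778 + 66 = 844 px.

844 px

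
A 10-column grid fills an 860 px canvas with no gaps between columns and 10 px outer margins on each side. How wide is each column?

84 px

Content width = 860 − 2·10 = 840 px.
840 / 10 = 84 px per column.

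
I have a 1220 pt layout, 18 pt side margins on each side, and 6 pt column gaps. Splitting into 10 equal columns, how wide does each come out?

113 pt

Take off 36 pt of margins, leaving 1184 pt.
1184 − 9·6 = 1130; ÷10 gives c = 113 pt.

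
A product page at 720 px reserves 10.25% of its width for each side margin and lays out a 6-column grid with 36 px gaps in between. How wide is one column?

65.4 px

720 × (1 − 2·10.25%) = 720 × 79.5% = 572.4 px for the columns.
572.4 − 5·36 = 392.4; ÷6 gives c = 65.4 px.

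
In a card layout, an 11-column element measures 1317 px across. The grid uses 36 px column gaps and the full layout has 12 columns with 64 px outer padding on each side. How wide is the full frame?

1568 px

Subtracting 10 column gaps of 36 leaves 957 for 11 columns, so c = 87 px.
Frame = 2·64 + 12·87 + 11·36 = 128 + 1044 + 396 = 1568 px.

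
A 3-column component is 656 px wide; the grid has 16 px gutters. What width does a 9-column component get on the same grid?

3 columns + 2 gutters: 3c + 2·16 = 656.
3c = 656 − 32 = 624, so c = 208 px.
9-column span = 9·208 + 8·16 = 2000 px.

2000 px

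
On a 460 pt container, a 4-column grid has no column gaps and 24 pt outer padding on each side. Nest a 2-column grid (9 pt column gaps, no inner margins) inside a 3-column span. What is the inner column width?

Subtract both margins: 460 − 2·24 = 412 pt.
4c = 412 → c = 103 pt.
With no column gaps, 3 columns span 3·103 = 309 pt.
2 columns + 1 column gap: 2d + 1·9 = 309.
2d = 309 − 9 = 300, so d = 150 pt.

150 pt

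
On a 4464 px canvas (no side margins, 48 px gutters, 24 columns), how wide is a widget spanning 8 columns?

24 columns + 23 gutters: 24c + 23·48 = 4464.
24c = 4464 − 1104 = 3360, so c = 140 px.
Span of 8: 8·140 + 7·48 = 1120 + 336 = 1456 px.

1456 px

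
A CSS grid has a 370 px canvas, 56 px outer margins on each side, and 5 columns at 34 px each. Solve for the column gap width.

22 px

Take off 112 px of margins, leaving 258 px.
Columns use 170 px, leaving 88 px across 4 column gaps = 22 px each.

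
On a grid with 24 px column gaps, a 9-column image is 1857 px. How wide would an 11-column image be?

9c + 8·24 = 1857 → 9c = 1665 → c = 185 px.
11-column span = 11·185 + 10·24 = 2275 px.

2275 px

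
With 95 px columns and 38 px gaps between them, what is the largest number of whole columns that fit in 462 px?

3 columns

k columns need k·95 + (k−1)·38 = k·133 − 38.
k·133 − 38 ≤ 462 → k ≤ 500 / 133 ≈ 3.76, so k = 3.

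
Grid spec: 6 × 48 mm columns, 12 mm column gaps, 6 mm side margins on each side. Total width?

360 mm

Artboard = 2·6 + 6·48 + 5·12 = 12 + 288 + 60 = 360 mm.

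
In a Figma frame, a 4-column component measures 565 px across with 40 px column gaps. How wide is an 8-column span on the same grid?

4c + 3·40 = 565 → 4c = 445 → c = 111.25 px.
Span of 8: 8·111.25 + 7·40 = 890 + 280 = 1170 px.

1170 px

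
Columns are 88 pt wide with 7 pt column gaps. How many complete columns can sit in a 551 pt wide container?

5 columns

Each extra column adds 88 + 7 = 95 pt.
(551 + 7) / 95 = 5.87, so 5 columns fit.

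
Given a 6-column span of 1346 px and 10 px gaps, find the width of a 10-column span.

Subtracting 5 gaps of 10 leaves 1296 for 6 columns, so c = 216 px.
10 columns plus 9 gaps: 2160 + 90 = 2250 px.

2250 px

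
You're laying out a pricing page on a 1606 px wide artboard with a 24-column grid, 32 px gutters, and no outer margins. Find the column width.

Subtracting 23 gutters of 32 leaves 870 for 24 columns, so c = 36.25 px.

36.25 px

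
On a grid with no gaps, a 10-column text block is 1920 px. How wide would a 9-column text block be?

1728 px

10c = 1920 → c = 192 px.
9-column span = 9·192 = 1728 px.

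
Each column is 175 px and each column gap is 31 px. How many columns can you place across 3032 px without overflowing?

14 columns: 14·175 + 13·31 = 2853 px ≤ 3032.
15 columns: 3059 px > 3032. So 14.

14 columns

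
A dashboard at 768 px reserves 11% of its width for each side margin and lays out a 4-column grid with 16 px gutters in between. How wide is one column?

768 × (1 − 2·11%) = 768 × 78% = 599.04 px for the columns.
Subtracting 3 gutters of 16 leaves 551.04 for 4 columns, so c = 137.76 px.

137.76 px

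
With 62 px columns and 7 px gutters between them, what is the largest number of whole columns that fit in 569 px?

8 columns

k columns need k·62 + (k−1)·7 = k·69 − 7.
k·69 − 7 ≤ 569 → k ≤ 576 / 69 ≈ 8.35, so k = 8.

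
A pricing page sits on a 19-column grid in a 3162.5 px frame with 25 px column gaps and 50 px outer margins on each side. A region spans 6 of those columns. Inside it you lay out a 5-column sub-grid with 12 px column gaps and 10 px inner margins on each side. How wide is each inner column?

176.4 px

Take off 100 px of margins, leaving 3062.5 px.
19c + 18·25 = 3062.5 → 19c = 2612.5 → c = 137.5 px.
6-column span = 6·137.5 + 5·25 = 950 px.
Inner content = 950 − 2·10 = 930 px.
930 − 4·12 = 882; ÷5 gives d = 176.4 px.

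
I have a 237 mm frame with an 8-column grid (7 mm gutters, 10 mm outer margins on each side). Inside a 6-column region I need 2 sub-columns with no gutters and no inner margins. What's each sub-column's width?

80.5 mm

Take off 20 mm of margins, leaving 217 mm.
217 − 7·7 = 168; ÷8 gives c = 21 mm.
6-column span = 6·21 + 5·7 = 161 mm.
161 / 2 = 80.5 mm per column.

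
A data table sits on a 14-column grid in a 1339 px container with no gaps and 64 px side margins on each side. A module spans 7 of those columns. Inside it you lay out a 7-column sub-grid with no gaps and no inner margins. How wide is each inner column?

Inside the margins: 1339 − 128 = 1211 px.
14c = 1211 → c = 86.5 px.
7-column span = 7·86.5 = 605.5 px.
7d = 605.5 → d = 86.5 px.

86.5 px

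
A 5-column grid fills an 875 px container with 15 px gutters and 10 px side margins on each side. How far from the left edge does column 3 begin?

Inside the margins: 875 − 20 = 855 px.
5 columns + 4 gutters: 5c + 4·15 = 855.
5c = 855 − 60 = 795, so c = 159 px.
Before column 3: the margin + 2 columns + 2 gutters.
Offset = 10 + 2·(159 + 15) = 10 + 348 = 358 px.

358 px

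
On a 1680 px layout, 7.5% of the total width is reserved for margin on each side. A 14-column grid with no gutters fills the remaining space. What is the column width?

Margins: 7.5% × 1680 = 126 px each, so content = 1680 − 252 = 1428 px.
14c = 1428 → c = 102 px.

102 px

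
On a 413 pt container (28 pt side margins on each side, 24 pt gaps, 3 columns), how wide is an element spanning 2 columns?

Subtract both margins: 413 − 2·28 = 357 pt.
3c + 2·24 = 357 → 3c = 309 → c = 103 pt.
2 columns plus 1 gap: 206 + 24 = 230 pt.

230 pt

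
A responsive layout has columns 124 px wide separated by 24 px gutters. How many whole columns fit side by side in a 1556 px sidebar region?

10 columns: 10·124 + 9·24 = 1456 px ≤ 1556.
11 columns: 1604 px > 1556. So 10.

10 columns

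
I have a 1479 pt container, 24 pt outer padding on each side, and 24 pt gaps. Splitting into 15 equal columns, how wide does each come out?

Subtract both margins: 1479 − 2·24 = 1431 pt.
15c + 14·24 = 1431 → 15c = 1095 → c = 73 pt.

73 pt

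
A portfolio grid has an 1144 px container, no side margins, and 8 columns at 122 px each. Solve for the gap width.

24 px

8·122 + 7g = 1144 → 7g = 168 → g = 24 px.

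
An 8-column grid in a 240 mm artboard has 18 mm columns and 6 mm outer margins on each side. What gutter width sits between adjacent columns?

Subtract both margins: 240 − 2·6 = 228 mm.
8·18 + 7g = 228 → 7g = 84 → g = 12 mm.

12 mm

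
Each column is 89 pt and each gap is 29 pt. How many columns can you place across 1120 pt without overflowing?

9 columns: 9·89 + 8·29 = 1033 pt ≤ 1120.
10 columns: 1151 pt > 1120. So 9.

9 columns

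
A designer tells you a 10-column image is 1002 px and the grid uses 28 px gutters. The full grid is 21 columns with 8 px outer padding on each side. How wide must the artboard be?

2151 px

10c + 9·28 = 1002 → 10c = 750 → c = 75 px.
Adding margins, columns and gutters: 16 + 1575 + 560 = 2151 px.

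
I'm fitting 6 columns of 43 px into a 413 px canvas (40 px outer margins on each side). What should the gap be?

15 px

Content width = 413 − 2·40 = 333 px.
Columns use 258 px, leaving 75 px across 5 gaps = 15 px each.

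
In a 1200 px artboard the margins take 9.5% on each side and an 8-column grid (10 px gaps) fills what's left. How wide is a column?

112.75 px

1200 × (1 − 2·9.5%) = 1200 × 81% = 972 px for the columns.
8 columns + 7 gaps: 8c + 7·10 = 972.
8c = 972 − 70 = 902, so c = 112.75 px.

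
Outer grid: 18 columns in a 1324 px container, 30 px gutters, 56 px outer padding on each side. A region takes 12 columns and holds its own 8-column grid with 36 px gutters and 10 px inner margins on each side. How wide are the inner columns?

65.75 px

Take off 112 px of margins, leaving 1212 px.
18 columns + 17 gutters: 18c + 17·30 = 1212.
18c = 1212 − 510 = 702, so c = 39 px.
12-column span = 12·39 + 11·30 = 798 px.
Inner content = 798 − 2·10 = 778 px.
8d + 7·36 = 778 → 8d = 526 → d = 65.75 px.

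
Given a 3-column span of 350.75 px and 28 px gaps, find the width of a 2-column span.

350.75 − 2·28 = 294.75; ÷3 gives c = 98.25 px.
2-column span = 2·98.25 + 1·28 = 224.5 px.

224.5 px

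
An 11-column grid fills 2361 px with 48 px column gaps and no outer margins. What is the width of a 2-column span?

390 px

Subtracting 10 column gaps of 48 leaves 1881 for 11 columns, so c = 171 px.
2 columns plus 1 column gap: 342 + 48 = 390 px.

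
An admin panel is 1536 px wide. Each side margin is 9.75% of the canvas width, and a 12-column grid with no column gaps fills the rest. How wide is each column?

Each margin = 9.75% of 1536 = 149.76 px; content = 1536 − 2·149.76 = 1236.48 px.
With no column gaps, each column is 1236.48/12 = 103.04 px.

103.04 px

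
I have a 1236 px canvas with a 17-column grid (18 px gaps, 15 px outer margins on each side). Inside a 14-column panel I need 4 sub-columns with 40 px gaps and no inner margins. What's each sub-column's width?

Take off 30 px of margins, leaving 1206 px.
1206 − 16·18 = 918; ÷17 gives c = 54 px.
14-column span = 14·54 + 13·18 = 990 px.
990 − 3·40 = 870; ÷4 gives d = 217.5 px.

217.5 px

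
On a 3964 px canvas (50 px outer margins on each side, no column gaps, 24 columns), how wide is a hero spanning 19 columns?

3059 px

Inside the margins: 3964 − 100 = 3864 px.
24c = 3864 → c = 161 px.
With no column gaps, 19 columns span 19·161 = 3059 px.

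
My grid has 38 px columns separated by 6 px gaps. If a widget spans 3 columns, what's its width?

3-column span = 3·38 + 2·6 = 126 px.

126 px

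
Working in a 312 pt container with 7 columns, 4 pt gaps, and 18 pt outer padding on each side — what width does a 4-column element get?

156 pt

Inside the margins: 312 − 36 = 276 pt.
7c + 6·4 = 276 → 7c = 252 → c = 36 pt.
4-column span = 4·36 + 3·4 = 156 pt.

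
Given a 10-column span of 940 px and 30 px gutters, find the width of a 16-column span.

Subtracting 9 gutters of 30 leaves 670 for 10 columns, so c = 67 px.
16 columns plus 15 gutters: 1072 + 450 = 1522 px.

1522 px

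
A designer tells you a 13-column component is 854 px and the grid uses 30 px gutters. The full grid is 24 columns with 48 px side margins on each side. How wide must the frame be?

Subtracting 12 gutters of 30 leaves 494 for 13 columns, so c = 38 px.
Adding margins, columns and gutters: 96 + 912 + 690 = 1698 px.

1698 px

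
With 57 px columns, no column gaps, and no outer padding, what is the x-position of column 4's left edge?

No margin, so column 4 starts at 3·(column + gutter) = 3·57 = 171 px.

171 px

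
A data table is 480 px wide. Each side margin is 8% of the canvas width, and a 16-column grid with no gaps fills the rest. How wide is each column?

25.2 px

Each margin = 8% of 480 = 38.4 px; content = 480 − 2·38.4 = 403.2 px.
With no gaps, each column is 403.2/16 = 25.2 px.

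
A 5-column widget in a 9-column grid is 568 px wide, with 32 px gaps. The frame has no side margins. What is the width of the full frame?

1048 px

5c + 4·32 = 568 → 5c = 440 → c = 88 px.
Frame = 9·88 + 8·32 = 792 + 256 = 1048 px.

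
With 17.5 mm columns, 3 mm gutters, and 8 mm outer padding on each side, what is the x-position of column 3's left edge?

Column 3 starts at margin + 2·(column + gutter) = 8 + 2·20.5 = 49 mm.

49 mm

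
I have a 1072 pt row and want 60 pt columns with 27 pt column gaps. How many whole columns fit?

12 columns

12 columns: 12·60 + 11·27 = 1017 pt ≤ 1072.
13 columns: 1104 pt > 1072. So 12.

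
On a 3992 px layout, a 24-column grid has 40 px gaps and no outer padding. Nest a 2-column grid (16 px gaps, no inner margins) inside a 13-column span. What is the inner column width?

1064 px

Subtracting 23 gaps of 40 leaves 3072 for 24 columns, so c = 128 px.
Span of 13: 13·128 + 12·40 = 1664 + 480 = 2144 px.
Subtracting 1 gap of 16 leaves 2128 for 2 columns, so d = 1064 px.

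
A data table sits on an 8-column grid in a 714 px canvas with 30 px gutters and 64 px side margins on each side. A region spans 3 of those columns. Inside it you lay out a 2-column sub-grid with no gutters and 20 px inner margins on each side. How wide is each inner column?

80.5 px

Take off 128 px of margins, leaving 586 px.
Subtracting 7 gutters of 30 leaves 376 for 8 columns, so c = 47 px.
3 columns plus 2 gutters: 141 + 60 = 201 px.
Inner content = 201 − 2·20 = 161 px.
With no gutters, each column is 161/2 = 80.5 px.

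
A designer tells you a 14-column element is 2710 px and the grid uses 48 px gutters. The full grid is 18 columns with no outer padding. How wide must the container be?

3498 px

14 columns + 13 gutters: 14c + 13·48 = 2710.
14c = 2710 − 624 = 2086, so c = 149 px.
Container = 18·149 + 17·48 = 2682 + 816 = 3498 px.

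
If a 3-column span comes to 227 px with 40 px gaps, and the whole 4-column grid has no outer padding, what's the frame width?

3 columns + 2 gaps: 3c + 2·40 = 227.
3c = 227 − 80 = 147, so c = 49 px.
Total width: 4·49 + 3·40 = 316 px.

316 px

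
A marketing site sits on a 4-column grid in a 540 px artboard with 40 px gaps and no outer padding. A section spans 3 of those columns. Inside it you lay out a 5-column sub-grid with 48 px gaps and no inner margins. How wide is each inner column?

Subtracting 3 gaps of 40 leaves 420 for 4 columns, so c = 105 px.
3 columns plus 2 gaps: 315 + 80 = 395 px.
395 − 4·48 = 203; ÷5 gives d = 40.6 px.

40.6 px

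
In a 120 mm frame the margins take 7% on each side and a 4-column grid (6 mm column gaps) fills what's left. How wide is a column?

Margins: 7% × 120 = 8.4 mm each, so content = 120 − 16.8 = 103.2 mm.
103.2 − 3·6 = 85.2; ÷4 gives c = 21.3 mm.

21.3 mm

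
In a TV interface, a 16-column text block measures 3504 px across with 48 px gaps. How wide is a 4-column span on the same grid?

Subtracting 15 gaps of 48 leaves 2784 for 16 columns, so c = 174 px.
4 columns plus 3 gaps: 696 + 144 = 840 px.

840 px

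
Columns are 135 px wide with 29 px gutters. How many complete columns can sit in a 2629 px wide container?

16 columns

k columns need k·135 + (k−1)·29 = k·164 − 29.
k·164 − 29 ≤ 2629 → k ≤ 2658 / 164 ≈ 16.21, so k = 16.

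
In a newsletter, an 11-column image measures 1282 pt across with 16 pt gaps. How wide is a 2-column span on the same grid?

1282 − 10·16 = 1122; ÷11 gives c = 102 pt.
2 columns plus 1 gap: 204 + 16 = 220 pt.

220 pt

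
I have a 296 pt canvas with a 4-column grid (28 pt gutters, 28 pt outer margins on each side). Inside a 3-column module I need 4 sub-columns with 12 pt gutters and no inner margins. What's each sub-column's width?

Subtract both margins: 296 − 2·28 = 240 pt.
240 − 3·28 = 156; ÷4 gives c = 39 pt.
Span of 3: 3·39 + 2·28 = 117 + 56 = 173 pt.
4d + 3·12 = 173 → 4d = 137 → d = 34.25 pt.

34.25 pt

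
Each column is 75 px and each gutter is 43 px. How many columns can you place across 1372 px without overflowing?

Each extra column adds 75 + 43 = 118 px.
(1372 + 43) / 118 = 11.99, so 11 columns fit.

11 columns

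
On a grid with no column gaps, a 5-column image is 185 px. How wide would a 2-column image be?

74 px

5c = 185 → c = 37 px.
With no column gaps, 2 columns span 2·37 = 74 px.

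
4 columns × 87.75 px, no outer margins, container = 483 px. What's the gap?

4·87.75 + 3g = 483 → 3g = 132 → g = 44 px.

44 px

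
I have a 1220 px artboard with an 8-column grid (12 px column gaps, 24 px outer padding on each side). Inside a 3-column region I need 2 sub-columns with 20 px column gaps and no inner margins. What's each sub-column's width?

206 px

Take off 48 px of margins, leaving 1172 px.
1172 − 7·12 = 1088; ÷8 gives c = 136 px.
3 columns plus 2 column gaps: 408 + 24 = 432 px.
2 columns + 1 column gap: 2d + 1·20 = 432.
2d = 432 − 20 = 412, so d = 206 px.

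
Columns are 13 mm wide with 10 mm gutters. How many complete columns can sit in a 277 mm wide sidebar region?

Each extra column adds 13 + 10 = 23 mm.
(277 + 10) / 23 = 12.48, so 12 columns fit.

12 columns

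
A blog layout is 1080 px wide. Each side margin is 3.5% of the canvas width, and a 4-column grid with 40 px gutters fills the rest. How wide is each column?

221.1 px

Margins: 3.5% × 1080 = 37.8 px each, so content = 1080 − 75.6 = 1004.4 px.
4 columns + 3 gutters: 4c + 3·40 = 1004.4.
4c = 1004.4 − 120 = 884.4, so c = 221.1 px.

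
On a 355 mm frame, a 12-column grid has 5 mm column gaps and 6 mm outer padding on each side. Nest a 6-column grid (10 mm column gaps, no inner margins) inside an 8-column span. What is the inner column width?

29.5 mm

Subtract both margins: 355 − 2·6 = 343 mm.
12 columns + 11 column gaps: 12c + 11·5 = 343.
12c = 343 − 55 = 288, so c = 24 mm.
Span of 8: 8·24 + 7·5 = 192 + 35 = 227 mm.
6 columns + 5 column gaps: 6d + 5·10 = 227.
6d = 227 − 50 = 177, so d = 29.5 mm.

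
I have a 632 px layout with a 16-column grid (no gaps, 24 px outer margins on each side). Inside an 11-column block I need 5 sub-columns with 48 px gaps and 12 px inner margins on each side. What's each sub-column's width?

Outer content = 632 − 2·24 = 584 px.
584 / 16 = 36.5 px per column.
With no gaps, 11 columns span 11·36.5 = 401.5 px.
Inner content = 401.5 − 2·12 = 377.5 px.
5 columns + 4 gaps: 5d + 4·48 = 377.5.
5d = 377.5 − 192 = 185.5, so d = 37.1 px.

37.1 px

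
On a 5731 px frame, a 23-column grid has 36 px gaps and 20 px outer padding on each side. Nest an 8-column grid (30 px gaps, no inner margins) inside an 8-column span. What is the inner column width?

Take off 40 px of margins, leaving 5691 px.
Subtracting 22 gaps of 36 leaves 4899 for 23 columns, so c = 213 px.
8 columns plus 7 gaps: 1704 + 252 = 1956 px.
8d + 7·30 = 1956 → 8d = 1746 → d = 218.25 px.

218.25 px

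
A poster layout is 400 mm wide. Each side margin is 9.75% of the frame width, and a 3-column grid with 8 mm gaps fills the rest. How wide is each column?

400 × (1 − 2·9.75%) = 400 × 80.5% = 322 mm for the columns.
322 − 2·8 = 306; ÷3 gives c = 102 mm.

102 mm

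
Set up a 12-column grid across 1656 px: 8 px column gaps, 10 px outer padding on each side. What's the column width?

Subtract both margins: 1656 − 2·10 = 1636 px.
1636 − 11·8 = 1548; ÷12 gives c = 129 px.

129 px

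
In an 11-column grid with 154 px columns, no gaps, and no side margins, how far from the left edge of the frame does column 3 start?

308 px

No margin, so column 3 starts at 2·(column + gutter) = 2·154 = 308 px.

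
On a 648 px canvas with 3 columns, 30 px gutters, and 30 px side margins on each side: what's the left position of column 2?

Inside the margins: 648 − 60 = 588 px.
Subtracting 2 gutters of 30 leaves 528 for 3 columns, so c = 176 px.
Each column+gutter stride is 206 px; 1 of them past the 30 px margin is 30 + 206 = 236 px.

236 px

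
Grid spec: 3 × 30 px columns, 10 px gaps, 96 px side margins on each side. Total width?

302 px

Total width: 2·96 + 3·30 + 2·10 = 302 px.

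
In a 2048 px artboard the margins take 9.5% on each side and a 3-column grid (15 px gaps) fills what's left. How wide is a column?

Each margin = 9.5% of 2048 = 194.56 px; content = 2048 − 2·194.56 = 1658.88 px.
3c + 2·15 = 1658.88 → 3c = 1628.88 → c = 542.96 px.

542.96 px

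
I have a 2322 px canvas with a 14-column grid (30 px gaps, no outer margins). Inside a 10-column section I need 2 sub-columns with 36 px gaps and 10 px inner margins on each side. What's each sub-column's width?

Subtracting 13 gaps of 30 leaves 1932 for 14 columns, so c = 138 px.
Span of 10: 10·138 + 9·30 = 1380 + 270 = 1650 px.
Inner content = 1650 − 2·10 = 1630 px.
2d + 1·36 = 1630 → 2d = 1594 → d = 797 px.

797 px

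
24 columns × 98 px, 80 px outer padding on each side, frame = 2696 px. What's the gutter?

Content width = 2696 − 2·80 = 2536 px.
24 columns take 24·98 = 2352 px; remaining 184 splits into 23 gutters.
g = 184 / 23 = 8 px.

8 px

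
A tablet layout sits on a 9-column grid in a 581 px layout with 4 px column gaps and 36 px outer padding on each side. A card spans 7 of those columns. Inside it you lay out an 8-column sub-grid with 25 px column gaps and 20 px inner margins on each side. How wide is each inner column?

Outer content = 581 − 2·36 = 509 px.
Subtracting 8 column gaps of 4 leaves 477 for 9 columns, so c = 53 px.
7 columns plus 6 column gaps: 371 + 24 = 395 px.
Inner content = 395 − 2·20 = 355 px.
Subtracting 7 column gaps of 25 leaves 180 for 8 columns, so d = 22.5 px.

22.5 px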